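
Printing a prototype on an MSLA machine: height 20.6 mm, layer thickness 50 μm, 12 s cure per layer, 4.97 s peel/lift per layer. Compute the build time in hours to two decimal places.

1.94 hours

Layers = ⌈20.6/0.05⌉ = 412.
Per-layer time = 12 + 4.97 = 16.97 s.
Build time: 412 × 16.97 s = 6991.64 s, i.e. 1.94 hours.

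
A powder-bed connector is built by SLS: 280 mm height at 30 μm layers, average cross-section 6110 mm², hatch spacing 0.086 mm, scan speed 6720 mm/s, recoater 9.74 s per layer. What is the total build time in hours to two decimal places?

Layers = ⌈280/0.03⌉ = 9334.
Hatch length per layer: 6110 / 0.086 → 71046.5 mm.
Scan time per layer = 71046.5 / 6720, so 10.5724 s.
Per-layer time: 10.5724 + 9.74 → 20.3124 s.
9334 layers × 20.3124 s/layer = 189595.9416 s, i.e. 52.67 hours.

52.67 hours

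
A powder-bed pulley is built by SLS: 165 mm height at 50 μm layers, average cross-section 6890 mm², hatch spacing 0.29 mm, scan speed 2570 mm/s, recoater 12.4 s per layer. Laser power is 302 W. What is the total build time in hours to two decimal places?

19.84 hours

Number of layers: 165 / 0.05 → 3300 (rounded up).
Scan path per layer = 6890 / 0.29, so 23758.6 mm.
Per-layer scan time: 23758.6 / 2570 → 9.2446 s.
Per-layer time: 9.2446 + 12.4 → 21.6446 s.
3300 layers × 21.6446 s/layer = 71427.18 s, i.e. 19.84 hours.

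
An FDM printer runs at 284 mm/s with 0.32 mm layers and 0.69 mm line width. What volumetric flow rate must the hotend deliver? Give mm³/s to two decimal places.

62.71

Extrusion cross-section = 0.32 × 0.69 = 0.2208 mm².
Q = v·A = 284 × 0.2208 = 62.71 mm³/s.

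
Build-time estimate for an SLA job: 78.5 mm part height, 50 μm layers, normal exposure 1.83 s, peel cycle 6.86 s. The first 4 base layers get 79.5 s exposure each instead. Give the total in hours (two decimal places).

3.88 hours

Layer count = ceil(78.5 / 0.05) = 1570.
Bottom layers = 4 × (79.5 + 6.86), so 345.44 s.
Regular layers = 1566 × (1.83 + 6.86) = 13608.54 s.
Total = 345.44 + 13608.54 = 13953.98 s = 3.88 hours.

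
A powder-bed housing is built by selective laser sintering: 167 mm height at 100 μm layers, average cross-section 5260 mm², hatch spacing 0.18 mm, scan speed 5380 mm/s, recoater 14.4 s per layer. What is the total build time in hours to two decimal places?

Layer count = ceil(167 / 0.1) = 1670.
Scan path per layer = 5260 / 0.18, so 29222.2 mm.
Per-layer scan time: 29222.2 / 5380 → 5.4316 s.
Layer cycle = 5.4316 + 14.4, so 19.8316 s.
Build time = 1670 × 19.8316 = 33118.772 s = 9.20 hours.

9.20 hours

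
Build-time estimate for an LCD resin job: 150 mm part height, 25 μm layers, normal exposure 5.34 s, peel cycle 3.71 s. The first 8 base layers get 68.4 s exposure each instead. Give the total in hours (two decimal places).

15.22 hours

Layers = ⌈150/0.025⌉ = 6000.
Burn-in layers = 8 × (68.4 + 3.71) = 576.88 s.
Normal layers: 5992 × (5.34 + 3.71) → 54227.6 s.
Sum: 576.88 + 54227.6 = 54804.48 s → 15.22 hours.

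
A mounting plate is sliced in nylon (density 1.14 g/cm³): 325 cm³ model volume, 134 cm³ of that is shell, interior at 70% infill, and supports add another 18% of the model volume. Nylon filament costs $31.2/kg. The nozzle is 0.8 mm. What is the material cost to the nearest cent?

Volume inside the shell: 325 − 134 → 191 cm³.
Infill deposited = 0.70 × 191 = 133.7 cm³.
Support: 0.18 × 325 → 58.5 cm³.
Total extruded: 134 + 133.7 + 58.5 → 326.2 cm³.
Mass = 326.2 × 1.14 = 371.868 g.
At $31.2/kg: 371.868/1000 × 31.2 = $11.60.

$11.60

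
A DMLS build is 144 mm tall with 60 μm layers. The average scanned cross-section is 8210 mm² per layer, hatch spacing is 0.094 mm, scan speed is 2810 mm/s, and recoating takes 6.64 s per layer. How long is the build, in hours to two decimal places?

Number of layers: 144 / 0.06 → 2400 (rounded up).
Scan path per layer: 8210 / 0.094 → 87340.4 mm.
Scan time per layer: 87340.4 / 2810 → 31.082 s.
Layer cycle: 31.082 + 6.64 → 37.722 s.
Total: 2400 × 37.722 s = 90532.8 s → 25.15 hours.

25.15 hours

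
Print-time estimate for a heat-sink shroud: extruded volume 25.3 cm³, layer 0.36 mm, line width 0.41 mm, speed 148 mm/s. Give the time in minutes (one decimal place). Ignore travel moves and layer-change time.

19.3 minutes

Line area = 0.36 × 0.41 = 0.1476 mm².
Total extruded path = 25300/0.1476 = 171409.2 mm.
Extrusion time = 171409.2 / 148, so 1158.2 s.
That's 1158.2 s → 19.3 minutes.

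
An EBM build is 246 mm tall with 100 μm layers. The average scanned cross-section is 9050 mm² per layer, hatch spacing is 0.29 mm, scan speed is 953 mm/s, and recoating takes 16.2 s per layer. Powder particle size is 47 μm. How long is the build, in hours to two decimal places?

33.45 hours

Layers = ⌈246/0.1⌉ = 2460.
Hatch length per layer: 9050 / 0.29 → 31206.9 mm.
Scan time per layer = 31206.9 / 953, so 32.746 s.
Time per layer: 32.746 + 16.2 → 48.946 s.
Total: 2460 × 48.946 s = 120407.16 s → 33.45 hours.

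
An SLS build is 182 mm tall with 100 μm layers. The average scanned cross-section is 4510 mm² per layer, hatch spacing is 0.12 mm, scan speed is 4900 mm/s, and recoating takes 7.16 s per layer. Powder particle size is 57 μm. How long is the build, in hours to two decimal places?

Number of layers: 182 / 0.1 → 1820 (rounded up).
Scan path per layer = 4510 / 0.12 = 37583.3 mm.
Scan time per layer = 37583.3 / 4900, so 7.6701 s.
Layer cycle = 7.6701 + 7.16 = 14.8301 s.
Build time = 1820 × 14.8301 = 26990.782 s = 7.50 hours.

7.50 hours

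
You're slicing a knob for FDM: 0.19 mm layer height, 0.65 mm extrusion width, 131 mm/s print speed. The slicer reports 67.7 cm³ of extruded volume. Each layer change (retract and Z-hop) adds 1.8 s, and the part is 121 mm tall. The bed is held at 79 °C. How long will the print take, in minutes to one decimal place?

Line area: 0.19 × 0.65 → 0.1235 mm².
Path length: 67700 mm³ / 0.1235 mm² → 548178.1 mm.
Print-move time = 548178.1 / 131 = 4184.6 s.
Layers = ⌈121/0.19⌉ = 637.
Layer-change overhead = 637 × 1.8, so 1146.6 s.
Total = 4184.6 + 1146.6 = 5331.2 s = 88.9 minutes.

88.9 minutes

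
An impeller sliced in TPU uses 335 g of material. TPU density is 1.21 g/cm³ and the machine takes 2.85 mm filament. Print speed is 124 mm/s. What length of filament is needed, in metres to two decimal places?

43.40 m

Volume = 335 g / 1.21 g·cm⁻³ = 276.8595 cm³ = 276859.5 mm³.
A = π r² = π × 1.425² = 6.3794 mm².
Length = 276859.5 / 6.3794 = 43398.99 mm = 43.40 m.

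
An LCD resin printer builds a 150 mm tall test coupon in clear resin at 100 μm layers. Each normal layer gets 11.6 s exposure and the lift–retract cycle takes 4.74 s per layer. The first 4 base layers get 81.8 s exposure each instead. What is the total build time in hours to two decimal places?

Layers = ⌈150/0.1⌉ = 1500.
Burn-in layers = 4 × (81.8 + 4.74), so 346.16 s.
Remaining layers = 1496 × (11.6 + 4.74), so 24444.64 s.
Total = 346.16 + 24444.64 = 24790.8 s = 6.89 hours.

6.89 hours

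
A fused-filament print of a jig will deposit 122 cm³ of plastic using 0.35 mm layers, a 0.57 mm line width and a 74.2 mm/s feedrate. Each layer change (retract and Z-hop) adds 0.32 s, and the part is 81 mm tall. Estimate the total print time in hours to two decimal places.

Extrusion cross-section = 0.35 × 0.57 = 0.1995 mm².
Path length: 122000 mm³ / 0.1995 mm² → 611528.8 mm.
Extrusion time = 611528.8 / 74.2, so 8241.6 s.
Layers = ⌈81/0.35⌉ = 232.
Z-hop total = 232 × 0.32 = 74.24 s.
Altogether 8241.6 + 74.24 = 8315.84 s, i.e. 2.31 hours.

2.31 hours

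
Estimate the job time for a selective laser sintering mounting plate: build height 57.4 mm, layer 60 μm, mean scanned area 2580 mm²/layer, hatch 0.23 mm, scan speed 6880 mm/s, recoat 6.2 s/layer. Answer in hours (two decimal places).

2.08 hours

Layers = ⌈57.4/0.06⌉ = 957.
Per-layer scan distance = 2580 / 0.23, so 11217.4 mm.
Per-layer scan time: 11217.4 / 6880 → 1.6304 s.
Per-layer time = 1.6304 + 6.2 = 7.8304 s.
Total: 957 × 7.8304 s = 7493.6928 s → 2.08 hours.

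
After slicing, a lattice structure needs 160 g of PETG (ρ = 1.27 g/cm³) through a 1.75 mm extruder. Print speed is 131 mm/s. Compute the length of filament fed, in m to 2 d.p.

Volume = 160 g / 1.27 g·cm⁻³ = 125.9843 cm³ = 125984.3 mm³.
A = π r² = π × 0.875² = 2.4053 mm².
L = V/A = 125984.3/2.4053 = 52377.79 mm → 52.38 m.

52.38 m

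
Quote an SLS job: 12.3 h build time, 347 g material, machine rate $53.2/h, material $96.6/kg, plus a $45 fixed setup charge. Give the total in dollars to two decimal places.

Time charge = 53.2 × 12.3, so $654.36.
Material cost = 96.6 × 347/1000, so $33.5202.
Adding setup: 654.36 + 33.5202 + 45 → 732.8802 ≈ $732.88.

$732.88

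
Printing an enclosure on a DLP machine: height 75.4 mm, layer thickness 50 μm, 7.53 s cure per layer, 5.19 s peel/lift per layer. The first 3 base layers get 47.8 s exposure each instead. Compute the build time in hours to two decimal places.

Layers = ⌈75.4/0.05⌉ = 1508.
Base layers = 3 × (47.8 + 5.19) = 158.97 s.
Regular layers: 1505 × (7.53 + 5.19) → 19143.6 s.
Sum: 158.97 + 19143.6 = 19302.57 s → 5.36 hours.

5.36 hours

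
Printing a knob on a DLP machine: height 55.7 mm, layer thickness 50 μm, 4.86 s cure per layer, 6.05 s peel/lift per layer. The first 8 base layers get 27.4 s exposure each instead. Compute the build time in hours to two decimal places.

3.43 hours

Layer count = ceil(55.7 / 0.05) = 1114.
Base layers = 8 × (27.4 + 6.05) = 267.6 s.
Normal layers = 1106 × (4.86 + 6.05), so 12066.46 s.
Sum: 267.6 + 12066.46 = 12334.06 s → 3.43 hours.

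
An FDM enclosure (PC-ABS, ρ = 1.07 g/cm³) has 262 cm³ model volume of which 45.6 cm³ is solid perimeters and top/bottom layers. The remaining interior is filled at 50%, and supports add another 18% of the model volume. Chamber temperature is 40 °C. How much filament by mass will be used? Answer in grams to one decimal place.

Infill region = 262 − 45.6, so 216.4 cm³.
Infill deposited = 0.50 × 216.4, so 108.2 cm³.
Support = 0.18 × 262, so 47.16 cm³.
Total printed volume = 45.6 + 108.2 + 47.16 = 200.96 cm³.
Mass = 200.96 × 1.07 = 215.0272 g.

215.0 g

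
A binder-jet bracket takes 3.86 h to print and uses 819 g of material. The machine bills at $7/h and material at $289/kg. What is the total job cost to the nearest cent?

Time charge = 7 × 3.86 = $27.02.
Material charge: 289 × 819/1000 → $236.691.
Total = 27.02 + 236.691 = 263.711 ≈ $263.71.

$263.71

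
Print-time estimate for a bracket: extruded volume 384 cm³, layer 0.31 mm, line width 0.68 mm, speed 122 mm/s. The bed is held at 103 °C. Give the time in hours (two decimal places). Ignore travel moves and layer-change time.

4.15 hours

Line area = 0.31 × 0.68, so 0.2108 mm².
Toolpath length = 384 cm³ / 0.2108 mm² = 384000 / 0.2108 = 1821631.9 mm.
Print-move time = 1821631.9 / 122 = 14931.4 s.
Converting: 14931.4 s = 4.15 hours.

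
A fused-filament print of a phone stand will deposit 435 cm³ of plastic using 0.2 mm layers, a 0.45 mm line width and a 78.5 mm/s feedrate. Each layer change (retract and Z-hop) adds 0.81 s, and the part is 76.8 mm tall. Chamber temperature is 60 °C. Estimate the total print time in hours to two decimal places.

17.19 hours

Extrusion cross-section: 0.2 × 0.45 → 0.09 mm².
Total extruded path = 435000/0.09 = 4833333.3 mm.
Print-move time: 4833333.3 / 78.5 → 61571.1 s.
Number of layers: 76.8 / 0.2 → 384 (rounded up).
Layer-change overhead = 384 × 0.81, so 311.04 s.
Altogether 61571.1 + 311.04 = 61882.14 s, i.e. 17.19 hours.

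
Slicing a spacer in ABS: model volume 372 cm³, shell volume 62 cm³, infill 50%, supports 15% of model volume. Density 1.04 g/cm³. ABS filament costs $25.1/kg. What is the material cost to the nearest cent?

$7.12

Volume inside the shell = 372 − 62 = 310 cm³.
Infill volume: 0.50 × 310 → 155 cm³.
Support: 0.15 × 372 → 55.8 cm³.
Deposited volume: 62 + 155 + 55.8 → 272.8 cm³.
Mass = 272.8 × 1.04 = 283.712 g.
Cost = 283.712 g / 1000 × $25.1/kg = $7.12.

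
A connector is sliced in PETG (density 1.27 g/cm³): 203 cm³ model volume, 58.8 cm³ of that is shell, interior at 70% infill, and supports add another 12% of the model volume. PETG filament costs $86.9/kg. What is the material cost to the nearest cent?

$20.32

Interior volume: 203 − 58.8 → 144.2 cm³.
Infill volume: 0.70 × 144.2 → 100.94 cm³.
Support: 0.12 × 203 → 24.36 cm³.
Total extruded: 58.8 + 100.94 + 24.36 → 184.1 cm³.
Mass = 184.1 × 1.27, so 233.807 g.
At $86.9/kg: 233.807/1000 × 86.9 = $20.32.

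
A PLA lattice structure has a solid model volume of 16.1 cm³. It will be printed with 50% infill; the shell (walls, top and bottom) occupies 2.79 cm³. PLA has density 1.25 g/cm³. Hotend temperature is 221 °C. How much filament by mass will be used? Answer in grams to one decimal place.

Volume inside the shell: 16.1 − 2.79 → 13.31 cm³.
Infill deposited = 0.50 × 13.31, so 6.655 cm³.
Total extruded: 2.79 + 6.655 → 9.445 cm³.
Mass = 9.445 × 1.25, so 11.80625 g.

11.8 g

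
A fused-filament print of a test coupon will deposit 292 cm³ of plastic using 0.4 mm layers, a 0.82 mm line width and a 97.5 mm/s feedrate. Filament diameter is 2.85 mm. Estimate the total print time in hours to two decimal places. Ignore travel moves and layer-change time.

2.54 hours

Extrusion cross-section = 0.4 × 0.82, so 0.328 mm².
Toolpath length = 292 cm³ / 0.328 mm² = 292000 / 0.328 = 890243.9 mm.
Time extruding: 890243.9 / 97.5 → 9130.7 s.
Converting: 9130.7 s = 2.54 hours.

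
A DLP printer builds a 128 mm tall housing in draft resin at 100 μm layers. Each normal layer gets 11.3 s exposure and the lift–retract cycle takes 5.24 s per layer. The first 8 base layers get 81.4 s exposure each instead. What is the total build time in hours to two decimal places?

Layers = ⌈128/0.1⌉ = 1280.
Base layers: 8 × (81.4 + 5.24) → 693.12 s.
Remaining layers = 1272 × (11.3 + 5.24), so 21038.88 s.
Sum: 693.12 + 21038.88 = 21732 s → 6.04 hours.

6.04 hours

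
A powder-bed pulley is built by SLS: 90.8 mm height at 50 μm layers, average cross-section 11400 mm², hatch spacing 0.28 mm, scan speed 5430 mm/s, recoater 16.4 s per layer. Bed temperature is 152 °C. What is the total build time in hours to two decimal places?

Layer count = ceil(90.8 / 0.05) = 1816.
Per-layer scan distance = 11400 / 0.28 = 40714.3 mm.
Laser time per layer: 40714.3 / 5430 → 7.498 s.
Layer cycle = 7.498 + 16.4 = 23.898 s.
1816 layers × 23.898 s/layer = 43398.768 s, i.e. 12.06 hours.

12.06 hours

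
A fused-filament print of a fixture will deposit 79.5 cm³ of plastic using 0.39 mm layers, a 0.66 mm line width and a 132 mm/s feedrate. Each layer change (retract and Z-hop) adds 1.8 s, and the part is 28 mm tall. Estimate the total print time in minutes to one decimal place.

41.2 minutes

Line area: 0.39 × 0.66 → 0.2574 mm².
Path length: 79500 mm³ / 0.2574 mm² → 308857.8 mm.
Print-move time = 308857.8 / 132, so 2339.8 s.
Number of layers: 28 / 0.39 → 72 (rounded up).
Z-hop total = 72 × 1.8 = 129.6 s.
Total = 2339.8 + 129.6 = 2469.4 s = 41.2 minutes.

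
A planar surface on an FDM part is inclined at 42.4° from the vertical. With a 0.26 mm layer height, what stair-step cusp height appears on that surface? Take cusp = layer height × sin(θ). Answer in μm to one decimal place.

175.3 μm

h_c = t·sin θ = 0.26 × 0.6743 = 0.175318 mm (175.3 μm).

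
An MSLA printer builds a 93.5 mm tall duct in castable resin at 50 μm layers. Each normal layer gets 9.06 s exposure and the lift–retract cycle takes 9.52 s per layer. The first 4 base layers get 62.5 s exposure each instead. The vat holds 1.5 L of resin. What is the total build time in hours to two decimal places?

Layers = ⌈93.5/0.05⌉ = 1870.
Bottom layers = 4 × (62.5 + 9.52) = 288.08 s.
Remaining layers = 1866 × (9.06 + 9.52) = 34670.28 s.
Sum: 288.08 + 34670.28 = 34958.36 s → 9.71 hours.

9.71 hours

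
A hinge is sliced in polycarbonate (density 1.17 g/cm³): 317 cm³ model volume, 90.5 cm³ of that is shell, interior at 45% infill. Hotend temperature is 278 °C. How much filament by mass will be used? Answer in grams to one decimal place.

Interior volume = 317 − 90.5 = 226.5 cm³.
Infill volume = 0.45 × 226.5, so 101.925 cm³.
Total printed volume: 90.5 + 101.925 → 192.425 cm³.
Mass: 192.425 × 1.17 → 225.13725 g.

225.1 g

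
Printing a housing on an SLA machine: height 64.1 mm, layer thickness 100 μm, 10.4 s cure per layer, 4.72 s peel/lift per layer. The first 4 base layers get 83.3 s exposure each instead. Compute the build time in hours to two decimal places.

Number of layers: 64.1 / 0.1 → 641 (rounded up).
Base layers = 4 × (83.3 + 4.72), so 352.08 s.
Regular layers = 637 × (10.4 + 4.72), so 9631.44 s.
Sum: 352.08 + 9631.44 = 9983.52 s → 2.77 hours.

2.77 hours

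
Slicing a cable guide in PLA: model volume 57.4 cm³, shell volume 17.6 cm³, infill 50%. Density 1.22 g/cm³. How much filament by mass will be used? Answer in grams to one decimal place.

Volume inside the shell: 57.4 − 17.6 → 39.8 cm³.
Infill volume = 0.50 × 39.8 = 19.9 cm³.
Deposited volume = 17.6 + 19.9, so 37.5 cm³.
Mass = 37.5 × 1.22 = 45.75 g.

45.8 g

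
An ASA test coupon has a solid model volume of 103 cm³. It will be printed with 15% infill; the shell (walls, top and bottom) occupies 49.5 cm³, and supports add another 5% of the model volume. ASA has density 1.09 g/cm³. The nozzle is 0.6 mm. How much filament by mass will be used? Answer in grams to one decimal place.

68.3 g

Interior volume = 103 − 49.5, so 53.5 cm³.
Infill deposited = 0.15 × 53.5 = 8.025 cm³.
Support = 0.05 × 103, so 5.15 cm³.
Total printed volume = 49.5 + 8.025 + 5.15 = 62.675 cm³.
Mass = 62.675 × 1.09 = 68.31575 g.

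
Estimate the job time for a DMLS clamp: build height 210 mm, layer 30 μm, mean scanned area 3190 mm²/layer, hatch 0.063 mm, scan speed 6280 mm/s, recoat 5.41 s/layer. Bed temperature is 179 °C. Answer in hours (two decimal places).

26.20 hours

Layers = ⌈210/0.03⌉ = 7000.
Per-layer scan distance: 3190 / 0.063 → 50634.9 mm.
Laser time per layer: 50634.9 / 6280 → 8.0629 s.
Time per layer: 8.0629 + 5.41 → 13.4729 s.
7000 layers × 13.4729 s/layer = 94310.3 s, i.e. 26.20 hours.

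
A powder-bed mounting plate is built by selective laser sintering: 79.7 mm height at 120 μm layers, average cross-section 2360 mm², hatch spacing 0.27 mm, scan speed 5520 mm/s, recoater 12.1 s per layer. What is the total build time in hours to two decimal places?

Layers = ⌈79.7/0.12⌉ = 665.
Hatch length per layer = 2360 / 0.27, so 8740.7 mm.
Laser time per layer = 8740.7 / 5520, so 1.5835 s.
Layer cycle = 1.5835 + 12.1, so 13.6835 s.
Total: 665 × 13.6835 s = 9099.5275 s → 2.53 hours.

2.53 hours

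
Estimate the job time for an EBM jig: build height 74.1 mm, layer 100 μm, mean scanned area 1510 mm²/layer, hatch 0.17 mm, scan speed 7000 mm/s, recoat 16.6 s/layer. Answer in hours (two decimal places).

Layer count = ceil(74.1 / 0.1) = 741.
Scan path per layer = 1510 / 0.17 = 8882.4 mm.
Scan time per layer: 8882.4 / 7000 → 1.2689 s.
Layer cycle = 1.2689 + 16.6 = 17.8689 s.
Total: 741 × 17.8689 s = 13240.8549 s → 3.68 hours.

3.68 hours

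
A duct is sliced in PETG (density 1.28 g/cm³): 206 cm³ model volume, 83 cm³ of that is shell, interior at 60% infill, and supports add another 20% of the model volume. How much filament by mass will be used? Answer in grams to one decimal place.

Interior volume = 206 − 83 = 123 cm³.
Infill volume = 0.60 × 123 = 73.8 cm³.
Support: 0.20 × 206 → 41.2 cm³.
Total printed volume = 83 + 73.8 + 41.2 = 198 cm³.
Mass = 198 × 1.28, so 253.44 g.

253.4 g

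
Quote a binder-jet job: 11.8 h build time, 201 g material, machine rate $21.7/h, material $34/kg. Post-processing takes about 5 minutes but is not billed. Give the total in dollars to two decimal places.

$262.89

Machine cost = 21.7 × 11.8 = $256.06.
Material cost = 34 × 201/1000 = $6.834.
Job cost: 256.06 + 6.834 = 262.894 ≈ $262.89.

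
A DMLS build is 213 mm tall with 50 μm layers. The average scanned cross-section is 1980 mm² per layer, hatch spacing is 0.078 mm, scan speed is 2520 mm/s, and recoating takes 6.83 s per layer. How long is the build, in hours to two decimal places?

Layers = ⌈213/0.05⌉ = 4260.
Per-layer scan distance = 1980 / 0.078 = 25384.6 mm.
Scan time per layer: 25384.6 / 2520 → 10.0733 s.
Layer cycle: 10.0733 + 6.83 → 16.9033 s.
4260 layers × 16.9033 s/layer = 72008.058 s, i.e. 20.00 hours.

20.00 hours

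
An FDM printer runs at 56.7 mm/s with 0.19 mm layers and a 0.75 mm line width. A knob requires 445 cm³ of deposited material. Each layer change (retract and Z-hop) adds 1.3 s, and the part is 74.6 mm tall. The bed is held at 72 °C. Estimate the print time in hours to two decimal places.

15.44 hours

Bead cross-section = 0.19 × 0.75, so 0.1425 mm².
Path length: 445000 mm³ / 0.1425 mm² → 3122807 mm.
Time extruding: 3122807 / 56.7 → 55076 s.
Layers = ⌈74.6/0.19⌉ = 393.
Non-print overhead = 393 × 1.3, so 510.9 s.
Total = 55076 + 510.9 = 55586.9 s = 15.44 hours.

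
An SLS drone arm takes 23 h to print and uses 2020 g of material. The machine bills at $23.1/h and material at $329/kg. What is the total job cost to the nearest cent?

Time charge = 23.1 × 23, so $531.30.
Material cost = 329 × 2020/1000 = $664.58.
Job cost: 531.30 + 664.58 = $1195.88.

$1195.88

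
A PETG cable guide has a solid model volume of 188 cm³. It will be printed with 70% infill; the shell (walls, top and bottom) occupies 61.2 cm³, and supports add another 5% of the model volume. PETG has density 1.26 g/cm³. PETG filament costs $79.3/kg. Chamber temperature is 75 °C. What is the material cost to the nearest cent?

Volume inside the shell = 188 − 61.2 = 126.8 cm³.
Infill volume = 0.70 × 126.8, so 88.76 cm³.
Support = 0.05 × 188 = 9.4 cm³.
Deposited volume: 61.2 + 88.76 + 9.4 → 159.36 cm³.
Mass = 159.36 × 1.26 = 200.7936 g.
At $79.3/kg: 200.7936/1000 × 79.3 = $15.92.

$15.92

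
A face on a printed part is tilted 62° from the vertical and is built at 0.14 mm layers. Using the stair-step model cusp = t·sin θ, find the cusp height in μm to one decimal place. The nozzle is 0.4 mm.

123.6 μm

sin(62°) = 0.8829, so cusp = 0.14 × 0.8829 = 0.123606 mm → 123.6 μm.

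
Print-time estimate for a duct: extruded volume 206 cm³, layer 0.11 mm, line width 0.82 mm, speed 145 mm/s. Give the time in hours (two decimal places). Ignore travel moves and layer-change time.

4.38 hours

Bead cross-section = 0.11 × 0.82 = 0.0902 mm².
Path length: 206000 mm³ / 0.0902 mm² → 2283813.7 mm.
Print-move time = 2283813.7 / 145 = 15750.4 s.
Converting: 15750.4 s = 4.38 hours.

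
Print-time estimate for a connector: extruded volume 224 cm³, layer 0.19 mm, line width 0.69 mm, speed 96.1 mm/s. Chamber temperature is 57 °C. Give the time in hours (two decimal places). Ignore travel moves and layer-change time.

4.94 hours

Line area: 0.19 × 0.69 → 0.1311 mm².
Toolpath length = 224 cm³ / 0.1311 mm² = 224000 / 0.1311 = 1708619.4 mm.
Print-move time = 1708619.4 / 96.1, so 17779.6 s.
17779.6 s = 4.94 hours.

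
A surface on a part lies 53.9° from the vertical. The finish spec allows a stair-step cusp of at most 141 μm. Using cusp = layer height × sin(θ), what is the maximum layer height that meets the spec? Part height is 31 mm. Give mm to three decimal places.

Layer height = cusp / sin(53.9°) = 0.141 / 0.8080 = 0.175 mm.

0.175 mm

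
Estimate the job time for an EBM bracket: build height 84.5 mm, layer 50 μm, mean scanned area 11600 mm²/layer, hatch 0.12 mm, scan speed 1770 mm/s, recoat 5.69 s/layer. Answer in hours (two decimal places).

Number of layers: 84.5 / 0.05 → 1690 (rounded up).
Per-layer scan distance = 11600 / 0.12 = 96666.7 mm.
Beam time per layer: 96666.7 / 1770 → 54.614 s.
Layer cycle = 54.614 + 5.69 = 60.304 s.
Total: 1690 × 60.304 s = 101913.76 s → 28.31 hours.

28.31 hours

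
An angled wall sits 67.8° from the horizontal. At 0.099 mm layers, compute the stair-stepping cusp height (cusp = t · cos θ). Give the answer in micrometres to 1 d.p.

h_c = t·cos θ = 0.099 × 0.3778 = 0.037402 mm (37.4 μm).

37.4 μm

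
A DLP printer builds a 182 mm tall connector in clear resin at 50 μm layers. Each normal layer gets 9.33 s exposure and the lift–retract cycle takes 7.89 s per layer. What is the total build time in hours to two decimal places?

17.41 hours

Layers = ⌈182/0.05⌉ = 3640.
Cycle time = 9.33 + 7.89 = 17.22 s.
Build time: 3640 × 17.22 s = 62680.8 s, i.e. 17.41 hours.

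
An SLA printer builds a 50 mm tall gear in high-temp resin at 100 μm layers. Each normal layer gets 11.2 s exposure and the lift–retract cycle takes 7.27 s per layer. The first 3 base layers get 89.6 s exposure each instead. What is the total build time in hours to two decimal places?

Number of layers: 50 / 0.1 → 500 (rounded up).
Bottom layers = 3 × (89.6 + 7.27) = 290.61 s.
Regular layers: 497 × (11.2 + 7.27) → 9179.59 s.
Sum: 290.61 + 9179.59 = 9470.2 s → 2.63 hours.

2.63 hours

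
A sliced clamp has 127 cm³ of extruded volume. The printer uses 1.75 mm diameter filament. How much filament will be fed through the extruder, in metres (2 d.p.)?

52.80 m

Filament cross-section = π × (1.75/2)² = 2.4053 mm².
Length = 127 cm³ / 2.4053 mm² = 127000 / 2.4053 = 52800.07 mm = 52.80 m.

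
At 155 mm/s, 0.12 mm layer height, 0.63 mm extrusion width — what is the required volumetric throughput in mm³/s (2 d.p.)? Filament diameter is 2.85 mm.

A: 0.12 × 0.63 → 0.0756 mm².
Q = v·A = 155 × 0.0756 = 11.72 mm³/s.

11.72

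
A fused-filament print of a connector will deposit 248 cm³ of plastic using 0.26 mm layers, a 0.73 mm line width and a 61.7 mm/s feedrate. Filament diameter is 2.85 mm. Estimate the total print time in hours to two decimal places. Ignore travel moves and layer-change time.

5.88 hours

Bead cross-section = 0.26 × 0.73 = 0.1898 mm².
Total extruded path = 248000/0.1898 = 1306638.6 mm.
Time extruding: 1306638.6 / 61.7 → 21177.3 s.
That's 21177.3 s → 5.88 hours.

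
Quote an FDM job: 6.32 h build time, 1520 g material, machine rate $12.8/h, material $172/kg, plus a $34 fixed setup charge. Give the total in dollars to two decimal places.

Machine cost = 12.8 × 6.32 = $80.896.
Material cost = 172 × 1520/1000, so $261.44.
Total = 80.896 + 261.44 + 34 = 376.336 ≈ $376.34.

$376.34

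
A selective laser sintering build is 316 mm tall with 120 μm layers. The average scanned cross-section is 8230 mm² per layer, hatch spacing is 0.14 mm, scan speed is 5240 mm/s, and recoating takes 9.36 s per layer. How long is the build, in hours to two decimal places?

Number of layers: 316 / 0.12 → 2634 (rounded up).
Per-layer scan distance = 8230 / 0.14 = 58785.7 mm.
Per-layer scan time: 58785.7 / 5240 → 11.2186 s.
Time per layer = 11.2186 + 9.36, so 20.5786 s.
Build time = 2634 × 20.5786 = 54204.0324 s = 15.06 hours.

15.06 hours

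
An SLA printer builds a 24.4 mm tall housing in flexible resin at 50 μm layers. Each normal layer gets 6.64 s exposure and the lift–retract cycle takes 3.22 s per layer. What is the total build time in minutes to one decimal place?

Number of layers: 24.4 / 0.05 → 488 (rounded up).
Each layer takes = 6.64 + 3.22, so 9.86 s.
Build time: 488 × 9.86 s = 4811.68 s, i.e. 80.2 minutes.

80.2 minutes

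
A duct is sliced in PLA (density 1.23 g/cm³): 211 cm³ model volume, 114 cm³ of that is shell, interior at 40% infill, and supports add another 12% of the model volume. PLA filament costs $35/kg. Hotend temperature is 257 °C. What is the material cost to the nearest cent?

$7.67

Infill region = 211 − 114 = 97 cm³.
Infill deposited = 0.40 × 97, so 38.8 cm³.
Support: 0.12 × 211 → 25.32 cm³.
Total extruded = 114 + 38.8 + 25.32, so 178.12 cm³.
Mass = 178.12 × 1.23, so 219.0876 g.
Cost = 219.0876 g / 1000 × $35/kg = $7.67.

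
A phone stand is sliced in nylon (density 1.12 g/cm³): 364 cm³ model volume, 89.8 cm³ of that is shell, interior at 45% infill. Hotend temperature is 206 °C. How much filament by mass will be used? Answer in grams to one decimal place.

238.8 g

Interior volume: 364 − 89.8 → 274.2 cm³.
Infill deposited = 0.45 × 274.2 = 123.39 cm³.
Total printed volume = 89.8 + 123.39 = 213.19 cm³.
Mass = 213.19 × 1.12 = 238.7728 g.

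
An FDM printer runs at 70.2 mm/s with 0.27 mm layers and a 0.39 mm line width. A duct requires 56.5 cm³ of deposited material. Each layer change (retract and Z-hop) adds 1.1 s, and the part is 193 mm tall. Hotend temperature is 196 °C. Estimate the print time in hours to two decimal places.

2.34 hours

Bead cross-section = 0.27 × 0.39, so 0.1053 mm².
Path length: 56500 mm³ / 0.1053 mm² → 536562.2 mm.
Time extruding: 536562.2 / 70.2 → 7643.3 s.
Number of layers: 193 / 0.27 → 715 (rounded up).
Layer-change overhead = 715 × 1.1 = 786.5 s.
Total = 7643.3 + 786.5 = 8429.8 s = 2.34 hours.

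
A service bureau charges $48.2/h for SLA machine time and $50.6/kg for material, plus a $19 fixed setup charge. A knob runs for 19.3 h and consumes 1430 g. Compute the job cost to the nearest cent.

Machine cost = 48.2 × 19.3 = $930.26.
Feedstock cost = 50.6 × 1430/1000 = $72.358.
Total = 930.26 + 72.358 + 19 = 1021.618 ≈ $1021.62.

$1021.62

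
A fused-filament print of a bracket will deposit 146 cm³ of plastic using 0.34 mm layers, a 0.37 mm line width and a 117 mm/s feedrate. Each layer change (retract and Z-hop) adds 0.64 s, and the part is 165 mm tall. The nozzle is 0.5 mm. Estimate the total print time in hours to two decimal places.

2.84 hours

Extrusion cross-section = 0.34 × 0.37 = 0.1258 mm².
Toolpath length = 146 cm³ / 0.1258 mm² = 146000 / 0.1258 = 1160572.3 mm.
Extrusion time: 1160572.3 / 117 → 9919.4 s.
Layers = ⌈165/0.34⌉ = 486.
Non-print overhead: 486 × 0.64 → 311.04 s.
Altogether 9919.4 + 311.04 = 10230.44 s, i.e. 2.84 hours.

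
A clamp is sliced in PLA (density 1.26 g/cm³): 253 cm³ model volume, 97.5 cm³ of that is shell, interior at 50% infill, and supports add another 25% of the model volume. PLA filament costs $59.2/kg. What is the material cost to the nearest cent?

$17.79

Infill region = 253 − 97.5 = 155.5 cm³.
Infill deposited: 0.50 × 155.5 → 77.75 cm³.
Support = 0.25 × 253 = 63.25 cm³.
Deposited volume = 97.5 + 77.75 + 63.25, so 238.5 cm³.
Mass = 238.5 × 1.26 = 300.51 g.
Cost = 300.51 g / 1000 × $59.2/kg = $17.79.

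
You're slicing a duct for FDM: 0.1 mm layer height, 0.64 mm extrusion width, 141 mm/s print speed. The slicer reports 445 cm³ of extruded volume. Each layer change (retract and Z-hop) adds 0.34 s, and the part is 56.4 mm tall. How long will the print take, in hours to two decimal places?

13.75 hours

Line area = 0.1 × 0.64 = 0.064 mm².
Toolpath length = 445 cm³ / 0.064 mm² = 445000 / 0.064 = 6953125 mm.
Extrusion time = 6953125 / 141 = 49312.9 s.
Layers = ⌈56.4/0.1⌉ = 564.
Layer-change overhead = 564 × 0.34, so 191.76 s.
Altogether 49312.9 + 191.76 = 49504.66 s, i.e. 13.75 hours.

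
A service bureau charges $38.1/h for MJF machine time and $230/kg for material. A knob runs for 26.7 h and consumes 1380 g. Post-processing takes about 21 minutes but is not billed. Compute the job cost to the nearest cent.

Time charge = 38.1 × 26.7 = $1017.27.
Material charge = 230 × 1380/1000, so $317.40.
Job cost: 1017.27 + 317.40 = $1334.67.

$1334.67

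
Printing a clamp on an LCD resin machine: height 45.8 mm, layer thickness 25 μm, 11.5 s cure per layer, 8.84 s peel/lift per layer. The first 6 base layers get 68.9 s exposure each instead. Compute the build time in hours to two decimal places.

Number of layers: 45.8 / 0.025 → 1832 (rounded up).
Bottom layers = 6 × (68.9 + 8.84), so 466.44 s.
Normal layers: 1826 × (11.5 + 8.84) → 37140.84 s.
Sum: 466.44 + 37140.84 = 37607.28 s → 10.45 hours.

10.45 hours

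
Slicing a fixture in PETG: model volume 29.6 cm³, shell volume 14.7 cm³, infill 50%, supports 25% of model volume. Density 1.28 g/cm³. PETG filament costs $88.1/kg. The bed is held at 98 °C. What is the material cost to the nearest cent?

Volume inside the shell = 29.6 − 14.7 = 14.9 cm³.
Deposited infill = 0.50 × 14.9, so 7.45 cm³.
Support = 0.25 × 29.6, so 7.4 cm³.
Deposited volume = 14.7 + 7.45 + 7.4, so 29.55 cm³.
Mass = 29.55 × 1.28, so 37.824 g.
Cost = 37.824 g / 1000 × $88.1/kg = $3.33.

$3.33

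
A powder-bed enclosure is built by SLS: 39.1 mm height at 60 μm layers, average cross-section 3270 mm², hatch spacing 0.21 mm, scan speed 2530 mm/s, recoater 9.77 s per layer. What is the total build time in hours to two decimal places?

Layer count = ceil(39.1 / 0.06) = 652.
Per-layer scan distance = 3270 / 0.21 = 15571.4 mm.
Scan time per layer = 15571.4 / 2530 = 6.1547 s.
Per-layer time: 6.1547 + 9.77 → 15.9247 s.
652 layers × 15.9247 s/layer = 10382.9044 s, i.e. 2.88 hours.

2.88 hours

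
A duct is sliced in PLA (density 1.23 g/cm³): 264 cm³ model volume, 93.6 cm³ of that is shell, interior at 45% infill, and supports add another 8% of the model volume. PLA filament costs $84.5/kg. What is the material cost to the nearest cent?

$19.89

Infill region = 264 − 93.6, so 170.4 cm³.
Infill volume = 0.45 × 170.4 = 76.68 cm³.
Support: 0.08 × 264 → 21.12 cm³.
Total extruded = 93.6 + 76.68 + 21.12 = 191.4 cm³.
Mass = 191.4 × 1.23, so 235.422 g.
At $84.5/kg: 235.422/1000 × 84.5 = $19.89.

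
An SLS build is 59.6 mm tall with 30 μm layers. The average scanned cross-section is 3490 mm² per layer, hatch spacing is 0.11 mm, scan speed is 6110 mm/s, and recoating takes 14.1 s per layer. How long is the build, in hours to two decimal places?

10.65 hours

Layer count = ceil(59.6 / 0.03) = 1987.
Scan path per layer = 3490 / 0.11 = 31727.3 mm.
Scan time per layer: 31727.3 / 6110 → 5.1927 s.
Layer cycle = 5.1927 + 14.1 = 19.2927 s.
1987 layers × 19.2927 s/layer = 38334.5949 s, i.e. 10.65 hours.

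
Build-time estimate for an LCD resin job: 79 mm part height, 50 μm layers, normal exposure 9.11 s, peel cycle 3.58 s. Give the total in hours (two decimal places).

Layer count = ceil(79 / 0.05) = 1580.
Per-layer time: 9.11 + 3.58 → 12.69 s.
Build time: 1580 × 12.69 s = 20050.2 s, i.e. 5.57 hours.

5.57 hours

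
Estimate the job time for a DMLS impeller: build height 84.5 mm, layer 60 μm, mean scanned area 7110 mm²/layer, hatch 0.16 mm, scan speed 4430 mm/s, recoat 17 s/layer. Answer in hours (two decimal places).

10.58 hours

Number of layers: 84.5 / 0.06 → 1409 (rounded up).
Hatch length per layer = 7110 / 0.16, so 44437.5 mm.
Laser time per layer = 44437.5 / 4430, so 10.031 s.
Per-layer time = 10.031 + 17 = 27.031 s.
1409 layers × 27.031 s/layer = 38086.679 s, i.e. 10.58 hours.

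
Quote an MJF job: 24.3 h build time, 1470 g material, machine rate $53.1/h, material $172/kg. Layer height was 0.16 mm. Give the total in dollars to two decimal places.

$1543.17

Time charge = 53.1 × 24.3, so $1290.33.
Feedstock cost = 172 × 1470/1000 = $252.84.
Job cost: 1290.33 + 252.84 = $1543.17.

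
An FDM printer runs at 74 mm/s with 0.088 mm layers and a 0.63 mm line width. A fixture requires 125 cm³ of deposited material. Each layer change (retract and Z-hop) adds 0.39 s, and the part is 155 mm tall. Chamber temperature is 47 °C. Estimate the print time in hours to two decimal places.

8.65 hours

Bead cross-section = 0.088 × 0.63, so 0.05544 mm².
Path length: 125000 mm³ / 0.05544 mm² → 2254689.8 mm.
Print-move time = 2254689.8 / 74 = 30468.8 s.
Number of layers: 155 / 0.088 → 1762 (rounded up).
Z-hop total = 1762 × 0.39, so 687.18 s.
Total = 30468.8 + 687.18 = 31155.98 s = 8.65 hours.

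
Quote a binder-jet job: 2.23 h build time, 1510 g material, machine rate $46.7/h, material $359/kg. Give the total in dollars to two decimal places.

$646.23

Machine-time cost: 46.7 × 2.23 → $104.141.
Material cost = 359 × 1510/1000, so $542.09.
Job cost: 104.141 + 542.09 = 646.231 ≈ $646.23.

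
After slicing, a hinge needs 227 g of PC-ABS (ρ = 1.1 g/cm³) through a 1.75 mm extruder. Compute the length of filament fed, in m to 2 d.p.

85.80 m

Extruded volume: 227/1.1 = 206.3636 cm³ (206363.6 mm³).
Cross-section of 1.75 mm filament: π·(1.75/2)² = 2.4053 mm².
L = V/A = 206363.6/2.4053 = 85795.37 mm → 85.80 m.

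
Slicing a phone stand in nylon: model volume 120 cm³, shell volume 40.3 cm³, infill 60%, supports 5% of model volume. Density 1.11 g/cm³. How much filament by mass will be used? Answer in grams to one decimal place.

104.5 g

Volume inside the shell = 120 − 40.3 = 79.7 cm³.
Infill volume = 0.60 × 79.7 = 47.82 cm³.
Support = 0.05 × 120 = 6 cm³.
Deposited volume = 40.3 + 47.82 + 6 = 94.12 cm³.
Mass = 94.12 × 1.11, so 104.4732 g.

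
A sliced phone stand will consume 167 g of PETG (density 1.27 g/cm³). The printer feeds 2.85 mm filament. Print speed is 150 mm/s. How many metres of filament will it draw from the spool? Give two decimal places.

Volume = 167 g / 1.27 g·cm⁻³ = 131.4961 cm³ = 131496.1 mm³.
A = π r² = π × 1.425² = 6.3794 mm².
L = V/A = 131496.1/6.3794 = 20612.61 mm → 20.61 m.

20.61 m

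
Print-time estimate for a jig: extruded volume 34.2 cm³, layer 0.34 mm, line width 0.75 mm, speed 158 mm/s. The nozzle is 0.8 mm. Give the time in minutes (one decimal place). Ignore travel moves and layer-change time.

Bead cross-section = 0.34 × 0.75, so 0.255 mm².
Path length: 34200 mm³ / 0.255 mm² → 134117.6 mm.
Print-move time: 134117.6 / 158 → 848.8 s.
848.8 s = 14.1 minutes.

14.1 minutes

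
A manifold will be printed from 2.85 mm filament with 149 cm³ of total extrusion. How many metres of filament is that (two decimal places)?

23.36 m

Cross-section of 2.85 mm filament: π·(2.85/2)² = 6.3794 mm².
L = 149000 mm³ / 6.3794 mm² = 23356.43 mm, i.e. 23.36 m.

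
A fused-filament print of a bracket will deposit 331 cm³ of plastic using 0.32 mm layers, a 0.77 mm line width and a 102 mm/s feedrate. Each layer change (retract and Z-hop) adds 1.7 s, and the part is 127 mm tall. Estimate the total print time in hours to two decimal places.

3.85 hours

Bead cross-section = 0.32 × 0.77 = 0.2464 mm².
Path length: 331000 mm³ / 0.2464 mm² → 1343344.2 mm.
Extrusion time: 1343344.2 / 102 → 13170 s.
Layer count = ceil(127 / 0.32) = 397.
Non-print overhead = 397 × 1.7 = 674.9 s.
Altogether 13170 + 674.9 = 13844.9 s, i.e. 3.85 hours.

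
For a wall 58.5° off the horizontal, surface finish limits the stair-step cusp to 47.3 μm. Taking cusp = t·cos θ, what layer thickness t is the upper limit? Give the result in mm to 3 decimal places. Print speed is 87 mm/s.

cos(58.5°) = 0.5225; t_max = 0.0473/0.5225 = 0.091 mm.

0.091 mm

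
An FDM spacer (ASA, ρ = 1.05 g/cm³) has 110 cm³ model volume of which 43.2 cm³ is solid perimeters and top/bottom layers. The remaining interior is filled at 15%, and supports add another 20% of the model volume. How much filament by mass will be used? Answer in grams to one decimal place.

Infill region = 110 − 43.2, so 66.8 cm³.
Deposited infill = 0.15 × 66.8 = 10.02 cm³.
Support: 0.20 × 110 → 22 cm³.
Total extruded = 43.2 + 10.02 + 22, so 75.22 cm³.
Mass = 75.22 × 1.05, so 78.981 g.

79.0 g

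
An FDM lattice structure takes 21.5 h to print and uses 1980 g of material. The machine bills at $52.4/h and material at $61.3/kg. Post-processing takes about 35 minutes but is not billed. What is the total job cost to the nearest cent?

$1247.97

Machine cost: 52.4 × 21.5 → $1126.60.
Material cost = 61.3 × 1980/1000, so $121.374.
Job cost: 1126.60 + 121.374 = 1247.974 ≈ $1247.97.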